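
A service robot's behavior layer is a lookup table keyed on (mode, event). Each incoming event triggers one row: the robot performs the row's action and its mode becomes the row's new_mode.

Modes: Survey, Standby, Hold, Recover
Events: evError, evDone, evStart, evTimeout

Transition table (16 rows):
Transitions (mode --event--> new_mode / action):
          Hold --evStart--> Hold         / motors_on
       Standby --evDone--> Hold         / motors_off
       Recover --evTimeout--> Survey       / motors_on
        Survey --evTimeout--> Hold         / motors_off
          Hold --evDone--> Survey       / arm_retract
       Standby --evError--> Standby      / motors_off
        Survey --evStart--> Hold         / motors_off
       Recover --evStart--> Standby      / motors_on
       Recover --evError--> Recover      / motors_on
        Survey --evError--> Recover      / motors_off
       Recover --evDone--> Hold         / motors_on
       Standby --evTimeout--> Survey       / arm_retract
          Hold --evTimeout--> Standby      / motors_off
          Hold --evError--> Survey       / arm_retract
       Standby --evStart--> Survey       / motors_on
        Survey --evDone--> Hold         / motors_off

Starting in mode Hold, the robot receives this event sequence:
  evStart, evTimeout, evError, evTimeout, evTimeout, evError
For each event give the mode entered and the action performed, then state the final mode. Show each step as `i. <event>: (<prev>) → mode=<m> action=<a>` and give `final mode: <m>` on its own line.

final mode: Survey

1. evStart: (Hold) → mode=Hold action=motors_on
2. evTimeout: (Hold) → mode=Standby action=motors_off
3. evError: (Standby) → mode=Standby action=motors_off
4. evTimeout: (Standby) → mode=Survey action=arm_retract
5. evTimeout: (Survey) → mode=Hold action=motors_off
6. evError: (Hold) → mode=Survey action=arm_retract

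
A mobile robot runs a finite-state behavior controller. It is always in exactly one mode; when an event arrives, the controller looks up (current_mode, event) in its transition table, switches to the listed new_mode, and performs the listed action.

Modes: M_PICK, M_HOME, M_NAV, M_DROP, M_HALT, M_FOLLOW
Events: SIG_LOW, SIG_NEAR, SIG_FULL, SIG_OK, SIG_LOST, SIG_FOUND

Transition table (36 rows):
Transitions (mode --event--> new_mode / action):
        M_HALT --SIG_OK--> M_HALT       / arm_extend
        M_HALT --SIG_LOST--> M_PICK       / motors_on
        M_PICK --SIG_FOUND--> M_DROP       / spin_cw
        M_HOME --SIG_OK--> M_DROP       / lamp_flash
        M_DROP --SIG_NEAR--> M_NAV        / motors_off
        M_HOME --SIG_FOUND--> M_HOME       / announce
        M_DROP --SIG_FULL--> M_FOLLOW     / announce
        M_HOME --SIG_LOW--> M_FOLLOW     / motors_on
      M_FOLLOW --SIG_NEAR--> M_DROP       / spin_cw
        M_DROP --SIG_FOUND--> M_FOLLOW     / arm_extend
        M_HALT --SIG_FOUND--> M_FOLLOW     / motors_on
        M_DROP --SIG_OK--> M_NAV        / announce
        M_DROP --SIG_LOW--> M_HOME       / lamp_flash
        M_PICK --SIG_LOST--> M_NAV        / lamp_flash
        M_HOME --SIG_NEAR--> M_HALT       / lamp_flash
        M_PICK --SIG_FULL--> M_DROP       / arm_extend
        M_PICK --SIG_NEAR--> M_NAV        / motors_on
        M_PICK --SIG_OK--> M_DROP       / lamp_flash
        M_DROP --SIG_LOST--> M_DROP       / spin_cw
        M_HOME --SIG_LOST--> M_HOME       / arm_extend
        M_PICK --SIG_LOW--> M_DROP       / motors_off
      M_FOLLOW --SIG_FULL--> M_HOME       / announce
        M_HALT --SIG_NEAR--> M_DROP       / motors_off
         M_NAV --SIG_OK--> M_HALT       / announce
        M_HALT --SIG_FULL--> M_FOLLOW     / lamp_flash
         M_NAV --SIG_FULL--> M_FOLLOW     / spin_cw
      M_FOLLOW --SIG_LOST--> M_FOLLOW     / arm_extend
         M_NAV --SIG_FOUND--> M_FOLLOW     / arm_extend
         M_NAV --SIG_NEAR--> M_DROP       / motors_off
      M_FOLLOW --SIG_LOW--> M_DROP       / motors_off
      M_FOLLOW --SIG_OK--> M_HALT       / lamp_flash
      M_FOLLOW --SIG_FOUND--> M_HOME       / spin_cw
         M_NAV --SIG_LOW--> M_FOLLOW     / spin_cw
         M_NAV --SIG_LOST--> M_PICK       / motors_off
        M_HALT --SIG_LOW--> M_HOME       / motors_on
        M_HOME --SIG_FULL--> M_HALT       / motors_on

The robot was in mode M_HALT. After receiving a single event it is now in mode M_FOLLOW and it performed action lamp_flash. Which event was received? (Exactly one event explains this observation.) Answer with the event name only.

SIG_FULL

try SIG_LOW: (M_HALT, SIG_LOW) → (M_HOME, motors_on)
try SIG_NEAR: (M_HALT, SIG_NEAR) → (M_DROP, motors_off)
try SIG_FULL: (M_HALT, SIG_FULL) → (M_FOLLOW, lamp_flash)  ← matches
try SIG_OK: (M_HALT, SIG_OK) → (M_HALT, arm_extend)
try SIG_LOST: (M_HALT, SIG_LOST) → (M_PICK, motors_on)
try SIG_FOUND: (M_HALT, SIG_FOUND) → (M_FOLLOW, motors_on)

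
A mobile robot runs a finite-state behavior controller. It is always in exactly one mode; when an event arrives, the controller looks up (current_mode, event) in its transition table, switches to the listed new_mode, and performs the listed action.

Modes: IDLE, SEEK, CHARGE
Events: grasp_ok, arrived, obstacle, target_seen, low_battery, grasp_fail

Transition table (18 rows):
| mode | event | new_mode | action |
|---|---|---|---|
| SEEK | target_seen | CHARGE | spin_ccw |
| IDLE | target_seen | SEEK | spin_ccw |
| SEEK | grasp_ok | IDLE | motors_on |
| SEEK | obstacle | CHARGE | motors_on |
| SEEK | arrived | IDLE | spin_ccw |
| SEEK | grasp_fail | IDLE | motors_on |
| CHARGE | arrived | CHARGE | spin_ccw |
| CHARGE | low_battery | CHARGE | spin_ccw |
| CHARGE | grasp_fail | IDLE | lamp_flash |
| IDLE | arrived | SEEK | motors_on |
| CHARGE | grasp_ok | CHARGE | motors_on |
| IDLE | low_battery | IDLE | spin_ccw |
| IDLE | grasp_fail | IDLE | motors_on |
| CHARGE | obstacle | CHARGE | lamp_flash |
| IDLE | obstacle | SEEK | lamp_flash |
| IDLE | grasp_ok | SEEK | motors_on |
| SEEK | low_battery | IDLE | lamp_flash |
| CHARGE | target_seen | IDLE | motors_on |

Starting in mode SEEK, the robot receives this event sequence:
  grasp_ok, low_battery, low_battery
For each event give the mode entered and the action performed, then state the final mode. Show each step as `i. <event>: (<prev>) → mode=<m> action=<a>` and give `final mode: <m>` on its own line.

1. grasp_ok: (SEEK) → mode=IDLE action=motors_on
2. low_battery: (IDLE) → mode=IDLE action=spin_ccw
3. low_battery: (IDLE) → mode=IDLE action=spin_ccw

final mode: IDLE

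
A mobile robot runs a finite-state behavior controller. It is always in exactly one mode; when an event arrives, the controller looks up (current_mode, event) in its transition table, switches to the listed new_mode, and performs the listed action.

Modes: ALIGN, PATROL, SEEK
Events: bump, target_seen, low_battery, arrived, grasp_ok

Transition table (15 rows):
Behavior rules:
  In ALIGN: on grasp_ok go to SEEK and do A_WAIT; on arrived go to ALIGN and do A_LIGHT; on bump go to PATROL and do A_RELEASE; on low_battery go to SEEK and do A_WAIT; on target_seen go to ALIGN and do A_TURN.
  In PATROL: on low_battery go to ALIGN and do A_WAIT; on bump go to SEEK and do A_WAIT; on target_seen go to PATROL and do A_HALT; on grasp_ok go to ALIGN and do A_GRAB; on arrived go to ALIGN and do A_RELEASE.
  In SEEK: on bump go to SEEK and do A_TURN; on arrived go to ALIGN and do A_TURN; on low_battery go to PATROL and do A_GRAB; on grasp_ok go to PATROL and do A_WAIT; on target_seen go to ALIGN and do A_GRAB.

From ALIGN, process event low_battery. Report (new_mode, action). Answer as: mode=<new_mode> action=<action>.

mode=SEEK action=A_WAIT

current mode = ALIGN; filter table to that mode:
  (ALIGN, grasp_ok) → (SEEK, A_WAIT)
  (ALIGN, arrived) → (ALIGN, A_LIGHT)
  (ALIGN, bump) → (PATROL, A_RELEASE)
  (ALIGN, low_battery) → (SEEK, A_WAIT)  ← event matches
  (ALIGN, target_seen) → (ALIGN, A_TURN)
event = low_battery selects (SEEK, A_WAIT)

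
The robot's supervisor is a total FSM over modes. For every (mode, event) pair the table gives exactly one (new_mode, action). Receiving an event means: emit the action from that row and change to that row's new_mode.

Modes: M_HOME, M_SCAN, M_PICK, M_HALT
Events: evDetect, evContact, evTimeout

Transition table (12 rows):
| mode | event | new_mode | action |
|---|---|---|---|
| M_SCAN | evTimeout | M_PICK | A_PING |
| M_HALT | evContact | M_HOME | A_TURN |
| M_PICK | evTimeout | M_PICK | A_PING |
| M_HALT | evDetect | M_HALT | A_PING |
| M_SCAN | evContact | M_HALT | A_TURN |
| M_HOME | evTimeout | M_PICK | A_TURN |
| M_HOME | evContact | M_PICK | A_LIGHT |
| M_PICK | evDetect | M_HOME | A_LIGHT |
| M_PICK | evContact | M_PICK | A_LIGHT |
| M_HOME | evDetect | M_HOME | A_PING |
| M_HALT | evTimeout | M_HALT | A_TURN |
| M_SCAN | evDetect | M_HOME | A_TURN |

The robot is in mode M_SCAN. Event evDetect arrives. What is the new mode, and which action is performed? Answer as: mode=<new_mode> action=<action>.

mode=M_HOME action=A_TURN

current mode = M_SCAN; filter table to that mode:
  (M_SCAN, evTimeout) → (M_PICK, A_PING)
  (M_SCAN, evContact) → (M_HALT, A_TURN)
  (M_SCAN, evDetect) → (M_HOME, A_TURN)  ← event matches
event = evDetect selects (M_HOME, A_TURN)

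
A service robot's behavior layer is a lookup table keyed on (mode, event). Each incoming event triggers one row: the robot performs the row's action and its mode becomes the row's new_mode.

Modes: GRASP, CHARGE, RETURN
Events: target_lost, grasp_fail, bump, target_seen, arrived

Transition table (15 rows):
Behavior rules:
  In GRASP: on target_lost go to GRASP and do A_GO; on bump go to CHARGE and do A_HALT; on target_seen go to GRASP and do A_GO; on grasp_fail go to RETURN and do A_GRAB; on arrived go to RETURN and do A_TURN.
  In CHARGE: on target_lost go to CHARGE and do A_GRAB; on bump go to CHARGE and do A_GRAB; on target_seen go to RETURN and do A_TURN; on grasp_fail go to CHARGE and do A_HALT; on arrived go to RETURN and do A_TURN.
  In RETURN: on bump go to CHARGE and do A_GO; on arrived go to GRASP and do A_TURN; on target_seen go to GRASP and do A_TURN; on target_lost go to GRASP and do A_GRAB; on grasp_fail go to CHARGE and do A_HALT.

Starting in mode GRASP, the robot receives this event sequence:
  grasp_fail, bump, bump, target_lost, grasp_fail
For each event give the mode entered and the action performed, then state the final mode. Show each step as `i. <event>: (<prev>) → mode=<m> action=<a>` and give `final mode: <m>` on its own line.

1. grasp_fail: (GRASP) → mode=RETURN action=A_GRAB
2. bump: (RETURN) → mode=CHARGE action=A_GO
3. bump: (CHARGE) → mode=CHARGE action=A_GRAB
4. target_lost: (CHARGE) → mode=CHARGE action=A_GRAB
5. grasp_fail: (CHARGE) → mode=CHARGE action=A_HALT

final mode: CHARGE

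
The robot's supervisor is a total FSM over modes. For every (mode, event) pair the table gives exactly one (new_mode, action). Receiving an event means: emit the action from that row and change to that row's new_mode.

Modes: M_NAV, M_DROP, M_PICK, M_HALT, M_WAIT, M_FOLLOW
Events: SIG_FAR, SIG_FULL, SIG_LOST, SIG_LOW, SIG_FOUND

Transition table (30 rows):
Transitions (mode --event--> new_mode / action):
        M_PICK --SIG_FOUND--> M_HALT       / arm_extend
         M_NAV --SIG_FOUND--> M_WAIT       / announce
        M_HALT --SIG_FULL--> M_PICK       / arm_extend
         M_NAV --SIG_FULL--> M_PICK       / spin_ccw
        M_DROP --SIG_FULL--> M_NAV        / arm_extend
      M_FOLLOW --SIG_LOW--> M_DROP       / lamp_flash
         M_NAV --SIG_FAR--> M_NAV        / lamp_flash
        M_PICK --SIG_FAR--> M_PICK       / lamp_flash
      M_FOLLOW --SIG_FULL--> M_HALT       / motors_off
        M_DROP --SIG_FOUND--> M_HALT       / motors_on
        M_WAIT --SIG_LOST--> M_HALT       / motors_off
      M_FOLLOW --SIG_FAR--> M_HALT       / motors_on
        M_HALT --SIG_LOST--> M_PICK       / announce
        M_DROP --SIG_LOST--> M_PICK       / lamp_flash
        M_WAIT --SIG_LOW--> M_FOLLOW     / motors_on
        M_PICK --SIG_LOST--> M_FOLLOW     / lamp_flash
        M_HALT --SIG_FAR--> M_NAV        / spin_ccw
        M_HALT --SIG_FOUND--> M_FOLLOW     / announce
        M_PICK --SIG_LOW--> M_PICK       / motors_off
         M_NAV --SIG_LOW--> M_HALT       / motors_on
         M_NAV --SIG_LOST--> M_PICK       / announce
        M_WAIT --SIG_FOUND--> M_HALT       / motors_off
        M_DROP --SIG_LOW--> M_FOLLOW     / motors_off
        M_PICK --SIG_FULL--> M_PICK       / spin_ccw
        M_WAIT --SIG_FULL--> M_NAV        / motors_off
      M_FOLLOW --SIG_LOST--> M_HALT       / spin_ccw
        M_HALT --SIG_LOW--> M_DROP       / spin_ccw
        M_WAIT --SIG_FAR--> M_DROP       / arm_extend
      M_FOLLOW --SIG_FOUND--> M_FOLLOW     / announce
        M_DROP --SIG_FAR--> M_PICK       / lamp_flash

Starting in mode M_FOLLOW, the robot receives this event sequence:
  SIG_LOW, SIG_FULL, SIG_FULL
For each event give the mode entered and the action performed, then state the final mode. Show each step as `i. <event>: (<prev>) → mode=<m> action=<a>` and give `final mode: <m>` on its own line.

1. SIG_LOW: (M_FOLLOW) → mode=M_DROP action=lamp_flash
2. SIG_FULL: (M_DROP) → mode=M_NAV action=arm_extend
3. SIG_FULL: (M_NAV) → mode=M_PICK action=spin_ccw

final mode: M_PICK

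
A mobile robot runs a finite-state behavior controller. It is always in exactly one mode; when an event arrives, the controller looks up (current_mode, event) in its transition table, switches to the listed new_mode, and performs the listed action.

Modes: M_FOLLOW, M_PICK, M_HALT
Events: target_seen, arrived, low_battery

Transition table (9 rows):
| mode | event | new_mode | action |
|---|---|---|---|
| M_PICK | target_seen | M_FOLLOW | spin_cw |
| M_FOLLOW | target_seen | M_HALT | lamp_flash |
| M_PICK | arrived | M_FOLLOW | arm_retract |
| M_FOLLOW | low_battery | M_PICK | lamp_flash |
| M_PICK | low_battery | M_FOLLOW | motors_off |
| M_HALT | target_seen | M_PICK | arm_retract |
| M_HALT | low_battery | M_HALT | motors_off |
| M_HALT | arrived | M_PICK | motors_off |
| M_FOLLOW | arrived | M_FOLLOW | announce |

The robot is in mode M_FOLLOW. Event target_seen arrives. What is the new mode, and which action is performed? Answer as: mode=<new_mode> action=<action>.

mode=M_HALT action=lamp_flash

current mode = M_FOLLOW; filter table to that mode:
  (M_FOLLOW, target_seen) → (M_HALT, lamp_flash)  ← event matches
  (M_FOLLOW, low_battery) → (M_PICK, lamp_flash)
  (M_FOLLOW, arrived) → (M_FOLLOW, announce)
event = target_seen selects (M_HALT, lamp_flash)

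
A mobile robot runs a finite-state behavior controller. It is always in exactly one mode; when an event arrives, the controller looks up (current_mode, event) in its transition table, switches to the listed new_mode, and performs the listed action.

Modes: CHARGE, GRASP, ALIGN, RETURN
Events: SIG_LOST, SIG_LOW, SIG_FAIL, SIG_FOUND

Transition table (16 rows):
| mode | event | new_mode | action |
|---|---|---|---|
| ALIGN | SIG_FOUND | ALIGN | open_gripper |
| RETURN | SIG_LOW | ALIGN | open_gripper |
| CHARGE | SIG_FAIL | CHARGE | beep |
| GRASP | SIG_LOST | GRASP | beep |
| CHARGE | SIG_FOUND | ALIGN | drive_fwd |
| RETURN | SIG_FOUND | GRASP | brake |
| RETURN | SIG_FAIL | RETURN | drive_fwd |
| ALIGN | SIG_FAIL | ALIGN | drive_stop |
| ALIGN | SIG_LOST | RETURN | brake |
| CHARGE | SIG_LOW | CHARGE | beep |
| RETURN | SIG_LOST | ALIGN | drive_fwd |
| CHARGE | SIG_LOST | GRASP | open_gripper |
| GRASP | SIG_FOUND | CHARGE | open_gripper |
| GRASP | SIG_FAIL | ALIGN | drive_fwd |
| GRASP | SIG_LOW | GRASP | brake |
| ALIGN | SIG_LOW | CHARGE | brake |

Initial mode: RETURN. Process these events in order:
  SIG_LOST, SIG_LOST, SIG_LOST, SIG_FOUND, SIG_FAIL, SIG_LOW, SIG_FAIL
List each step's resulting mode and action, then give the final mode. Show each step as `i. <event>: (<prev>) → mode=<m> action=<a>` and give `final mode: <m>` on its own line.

final mode: CHARGE

1. SIG_LOST: (RETURN) → mode=ALIGN action=drive_fwd
2. SIG_LOST: (ALIGN) → mode=RETURN action=brake
3. SIG_LOST: (RETURN) → mode=ALIGN action=drive_fwd
4. SIG_FOUND: (ALIGN) → mode=ALIGN action=open_gripper
5. SIG_FAIL: (ALIGN) → mode=ALIGN action=drive_stop
6. SIG_LOW: (ALIGN) → mode=CHARGE action=brake
7. SIG_FAIL: (CHARGE) → mode=CHARGE action=beep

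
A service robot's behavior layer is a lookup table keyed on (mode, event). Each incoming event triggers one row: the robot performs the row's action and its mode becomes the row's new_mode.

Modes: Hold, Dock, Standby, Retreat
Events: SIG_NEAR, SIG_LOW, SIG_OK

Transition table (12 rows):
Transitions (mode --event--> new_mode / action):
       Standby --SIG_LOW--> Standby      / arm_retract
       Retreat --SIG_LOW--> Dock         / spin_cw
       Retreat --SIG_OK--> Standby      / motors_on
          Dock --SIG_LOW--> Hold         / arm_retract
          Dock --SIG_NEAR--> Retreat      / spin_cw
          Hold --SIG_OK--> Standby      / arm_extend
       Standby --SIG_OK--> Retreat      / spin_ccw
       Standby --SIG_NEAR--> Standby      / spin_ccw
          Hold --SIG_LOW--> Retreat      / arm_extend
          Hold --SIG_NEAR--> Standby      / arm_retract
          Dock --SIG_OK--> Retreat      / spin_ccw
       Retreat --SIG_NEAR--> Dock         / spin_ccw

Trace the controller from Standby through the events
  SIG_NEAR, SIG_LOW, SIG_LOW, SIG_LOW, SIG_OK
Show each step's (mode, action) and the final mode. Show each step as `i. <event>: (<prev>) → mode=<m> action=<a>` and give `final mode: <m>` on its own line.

1. SIG_NEAR: (Standby) → mode=Standby action=spin_ccw
2. SIG_LOW: (Standby) → mode=Standby action=arm_retract
3. SIG_LOW: (Standby) → mode=Standby action=arm_retract
4. SIG_LOW: (Standby) → mode=Standby action=arm_retract
5. SIG_OK: (Standby) → mode=Retreat action=spin_ccw

final mode: Retreat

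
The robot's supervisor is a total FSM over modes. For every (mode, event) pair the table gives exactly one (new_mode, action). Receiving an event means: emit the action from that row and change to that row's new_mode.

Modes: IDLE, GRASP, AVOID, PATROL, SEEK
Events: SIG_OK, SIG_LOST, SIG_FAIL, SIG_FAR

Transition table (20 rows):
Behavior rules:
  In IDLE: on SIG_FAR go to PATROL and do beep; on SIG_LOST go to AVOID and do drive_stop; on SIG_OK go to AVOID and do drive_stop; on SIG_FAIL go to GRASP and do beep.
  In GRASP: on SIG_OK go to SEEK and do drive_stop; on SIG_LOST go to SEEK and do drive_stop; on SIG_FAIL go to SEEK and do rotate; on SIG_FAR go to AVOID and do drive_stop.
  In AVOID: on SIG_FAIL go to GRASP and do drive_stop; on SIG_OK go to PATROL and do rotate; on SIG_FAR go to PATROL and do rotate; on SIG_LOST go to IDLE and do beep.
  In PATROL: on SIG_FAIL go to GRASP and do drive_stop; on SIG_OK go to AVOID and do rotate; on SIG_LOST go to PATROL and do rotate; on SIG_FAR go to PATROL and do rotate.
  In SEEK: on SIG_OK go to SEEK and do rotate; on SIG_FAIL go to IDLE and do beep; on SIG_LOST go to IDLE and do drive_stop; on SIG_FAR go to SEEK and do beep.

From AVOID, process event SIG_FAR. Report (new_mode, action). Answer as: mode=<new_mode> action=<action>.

current mode = AVOID; filter table to that mode:
  (AVOID, SIG_FAIL) → (GRASP, drive_stop)
  (AVOID, SIG_OK) → (PATROL, rotate)
  (AVOID, SIG_FAR) → (PATROL, rotate)  ← event matches
  (AVOID, SIG_LOST) → (IDLE, beep)
event = SIG_FAR selects (PATROL, rotate)

mode=PATROL action=rotate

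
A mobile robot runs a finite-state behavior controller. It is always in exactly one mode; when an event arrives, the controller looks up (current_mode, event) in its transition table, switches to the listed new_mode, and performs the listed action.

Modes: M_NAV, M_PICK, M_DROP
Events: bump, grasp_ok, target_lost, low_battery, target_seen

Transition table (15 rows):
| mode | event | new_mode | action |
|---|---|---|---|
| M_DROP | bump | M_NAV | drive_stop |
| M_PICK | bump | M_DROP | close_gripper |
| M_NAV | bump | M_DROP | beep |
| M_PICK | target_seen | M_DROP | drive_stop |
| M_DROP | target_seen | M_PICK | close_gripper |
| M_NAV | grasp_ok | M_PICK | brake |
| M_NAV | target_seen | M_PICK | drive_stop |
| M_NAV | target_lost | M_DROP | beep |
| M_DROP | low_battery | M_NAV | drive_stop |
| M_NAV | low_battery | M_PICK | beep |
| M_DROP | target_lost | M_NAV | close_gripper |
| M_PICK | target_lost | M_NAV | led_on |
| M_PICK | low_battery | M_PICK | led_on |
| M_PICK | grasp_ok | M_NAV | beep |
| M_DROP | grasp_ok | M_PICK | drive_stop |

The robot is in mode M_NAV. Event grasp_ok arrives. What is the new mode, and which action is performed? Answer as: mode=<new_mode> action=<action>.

current mode = M_NAV; filter table to that mode:
  (M_NAV, bump) → (M_DROP, beep)
  (M_NAV, grasp_ok) → (M_PICK, brake)  ← event matches
  (M_NAV, target_seen) → (M_PICK, drive_stop)
  (M_NAV, target_lost) → (M_DROP, beep)
  (M_NAV, low_battery) → (M_PICK, beep)
event = grasp_ok selects (M_PICK, brake)

mode=M_PICK action=brake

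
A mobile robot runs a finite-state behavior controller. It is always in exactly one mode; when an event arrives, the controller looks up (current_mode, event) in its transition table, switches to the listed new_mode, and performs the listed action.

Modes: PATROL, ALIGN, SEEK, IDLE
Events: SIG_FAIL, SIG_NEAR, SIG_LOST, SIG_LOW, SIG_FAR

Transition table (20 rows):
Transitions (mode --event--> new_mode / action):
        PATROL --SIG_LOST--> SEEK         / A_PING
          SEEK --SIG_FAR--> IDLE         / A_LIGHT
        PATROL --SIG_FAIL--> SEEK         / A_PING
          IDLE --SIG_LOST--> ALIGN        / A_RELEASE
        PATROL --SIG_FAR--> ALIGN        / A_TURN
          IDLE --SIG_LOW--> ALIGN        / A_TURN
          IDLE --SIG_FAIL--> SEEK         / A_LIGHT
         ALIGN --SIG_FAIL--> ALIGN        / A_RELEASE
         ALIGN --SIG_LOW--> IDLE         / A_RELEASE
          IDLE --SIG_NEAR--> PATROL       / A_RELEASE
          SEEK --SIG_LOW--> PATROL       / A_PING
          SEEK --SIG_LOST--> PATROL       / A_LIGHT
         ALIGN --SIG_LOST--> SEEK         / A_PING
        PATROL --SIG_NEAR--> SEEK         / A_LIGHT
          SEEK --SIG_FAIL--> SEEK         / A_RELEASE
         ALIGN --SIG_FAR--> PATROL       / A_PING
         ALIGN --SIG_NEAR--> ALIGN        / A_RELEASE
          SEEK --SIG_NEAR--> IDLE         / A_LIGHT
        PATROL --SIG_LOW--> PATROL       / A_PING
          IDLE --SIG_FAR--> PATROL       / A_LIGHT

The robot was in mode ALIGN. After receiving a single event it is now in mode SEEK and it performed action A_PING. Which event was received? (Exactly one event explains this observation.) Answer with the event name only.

try SIG_FAIL: (ALIGN, SIG_FAIL) → (ALIGN, A_RELEASE)
try SIG_NEAR: (ALIGN, SIG_NEAR) → (ALIGN, A_RELEASE)
try SIG_LOST: (ALIGN, SIG_LOST) → (SEEK, A_PING)  ← matches
try SIG_LOW: (ALIGN, SIG_LOW) → (IDLE, A_RELEASE)
try SIG_FAR: (ALIGN, SIG_FAR) → (PATROL, A_PING)

SIG_LOST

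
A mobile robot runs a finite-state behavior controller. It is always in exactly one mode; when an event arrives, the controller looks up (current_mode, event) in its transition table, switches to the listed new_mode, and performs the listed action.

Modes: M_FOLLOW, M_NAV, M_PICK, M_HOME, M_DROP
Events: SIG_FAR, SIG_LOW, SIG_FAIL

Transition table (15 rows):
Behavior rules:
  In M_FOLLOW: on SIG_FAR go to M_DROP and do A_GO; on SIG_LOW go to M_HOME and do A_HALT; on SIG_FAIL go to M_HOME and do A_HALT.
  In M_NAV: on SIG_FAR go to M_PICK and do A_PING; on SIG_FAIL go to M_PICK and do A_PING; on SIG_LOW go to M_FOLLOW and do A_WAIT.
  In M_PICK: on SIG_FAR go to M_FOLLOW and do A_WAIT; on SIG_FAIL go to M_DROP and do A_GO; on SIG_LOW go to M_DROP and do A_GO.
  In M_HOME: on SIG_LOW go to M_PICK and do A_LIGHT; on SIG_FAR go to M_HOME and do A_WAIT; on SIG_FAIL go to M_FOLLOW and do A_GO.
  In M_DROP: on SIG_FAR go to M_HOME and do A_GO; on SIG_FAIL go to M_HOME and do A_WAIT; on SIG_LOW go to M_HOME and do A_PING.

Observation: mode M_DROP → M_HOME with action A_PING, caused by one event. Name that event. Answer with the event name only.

try SIG_FAR: (M_DROP, SIG_FAR) → (M_HOME, A_GO)
try SIG_LOW: (M_DROP, SIG_LOW) → (M_HOME, A_PING)  ← matches
try SIG_FAIL: (M_DROP, SIG_FAIL) → (M_HOME, A_WAIT)

SIG_LOW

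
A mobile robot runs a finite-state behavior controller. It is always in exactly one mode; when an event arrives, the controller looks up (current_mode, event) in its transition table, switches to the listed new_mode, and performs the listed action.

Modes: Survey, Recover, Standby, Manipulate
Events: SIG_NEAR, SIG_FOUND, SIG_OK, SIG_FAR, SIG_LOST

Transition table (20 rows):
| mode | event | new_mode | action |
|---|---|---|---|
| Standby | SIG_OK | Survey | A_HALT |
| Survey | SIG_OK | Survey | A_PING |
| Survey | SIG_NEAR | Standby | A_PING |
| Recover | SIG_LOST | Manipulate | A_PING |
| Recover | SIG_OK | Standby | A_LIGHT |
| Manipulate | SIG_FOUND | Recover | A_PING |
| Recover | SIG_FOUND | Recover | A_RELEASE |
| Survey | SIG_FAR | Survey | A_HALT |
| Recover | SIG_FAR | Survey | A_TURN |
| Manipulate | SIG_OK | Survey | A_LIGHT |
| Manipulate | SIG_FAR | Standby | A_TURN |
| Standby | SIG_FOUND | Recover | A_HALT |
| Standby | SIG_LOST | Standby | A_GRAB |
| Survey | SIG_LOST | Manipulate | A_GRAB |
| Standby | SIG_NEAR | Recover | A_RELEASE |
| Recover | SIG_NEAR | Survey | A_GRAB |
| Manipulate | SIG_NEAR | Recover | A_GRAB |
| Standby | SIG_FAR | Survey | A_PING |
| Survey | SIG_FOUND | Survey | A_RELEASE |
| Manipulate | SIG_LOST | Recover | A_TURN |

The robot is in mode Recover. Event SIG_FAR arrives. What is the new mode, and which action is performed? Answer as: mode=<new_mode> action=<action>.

current mode = Recover; filter table to that mode:
  (Recover, SIG_LOST) → (Manipulate, A_PING)
  (Recover, SIG_OK) → (Standby, A_LIGHT)
  (Recover, SIG_FOUND) → (Recover, A_RELEASE)
  (Recover, SIG_FAR) → (Survey, A_TURN)  ← event matches
  (Recover, SIG_NEAR) → (Survey, A_GRAB)
event = SIG_FAR selects (Survey, A_TURN)

mode=Survey action=A_TURN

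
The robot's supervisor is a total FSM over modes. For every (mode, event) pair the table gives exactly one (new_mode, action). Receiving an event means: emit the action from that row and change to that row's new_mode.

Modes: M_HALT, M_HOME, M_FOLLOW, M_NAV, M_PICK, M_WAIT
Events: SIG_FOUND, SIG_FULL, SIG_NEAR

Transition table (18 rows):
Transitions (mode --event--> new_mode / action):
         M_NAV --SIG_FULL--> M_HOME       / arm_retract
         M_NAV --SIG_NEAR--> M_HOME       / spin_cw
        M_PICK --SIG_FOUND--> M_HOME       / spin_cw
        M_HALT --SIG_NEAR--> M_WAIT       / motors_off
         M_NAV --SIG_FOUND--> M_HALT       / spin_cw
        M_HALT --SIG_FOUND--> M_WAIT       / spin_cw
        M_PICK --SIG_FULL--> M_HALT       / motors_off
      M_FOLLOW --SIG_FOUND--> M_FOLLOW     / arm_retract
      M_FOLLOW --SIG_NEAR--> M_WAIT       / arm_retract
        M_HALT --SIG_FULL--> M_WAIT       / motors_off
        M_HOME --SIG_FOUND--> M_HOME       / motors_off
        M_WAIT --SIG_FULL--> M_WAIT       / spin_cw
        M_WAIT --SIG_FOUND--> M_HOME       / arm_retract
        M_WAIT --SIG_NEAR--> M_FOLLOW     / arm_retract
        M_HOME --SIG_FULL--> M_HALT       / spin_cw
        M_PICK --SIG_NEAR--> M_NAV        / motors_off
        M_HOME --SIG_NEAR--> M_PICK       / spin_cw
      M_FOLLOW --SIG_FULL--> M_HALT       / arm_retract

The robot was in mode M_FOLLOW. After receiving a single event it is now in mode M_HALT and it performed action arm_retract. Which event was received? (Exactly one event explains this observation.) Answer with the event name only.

SIG_FULL

try SIG_FOUND: (M_FOLLOW, SIG_FOUND) → (M_FOLLOW, arm_retract)
try SIG_FULL: (M_FOLLOW, SIG_FULL) → (M_HALT, arm_retract)  ← matches
try SIG_NEAR: (M_FOLLOW, SIG_NEAR) → (M_WAIT, arm_retract)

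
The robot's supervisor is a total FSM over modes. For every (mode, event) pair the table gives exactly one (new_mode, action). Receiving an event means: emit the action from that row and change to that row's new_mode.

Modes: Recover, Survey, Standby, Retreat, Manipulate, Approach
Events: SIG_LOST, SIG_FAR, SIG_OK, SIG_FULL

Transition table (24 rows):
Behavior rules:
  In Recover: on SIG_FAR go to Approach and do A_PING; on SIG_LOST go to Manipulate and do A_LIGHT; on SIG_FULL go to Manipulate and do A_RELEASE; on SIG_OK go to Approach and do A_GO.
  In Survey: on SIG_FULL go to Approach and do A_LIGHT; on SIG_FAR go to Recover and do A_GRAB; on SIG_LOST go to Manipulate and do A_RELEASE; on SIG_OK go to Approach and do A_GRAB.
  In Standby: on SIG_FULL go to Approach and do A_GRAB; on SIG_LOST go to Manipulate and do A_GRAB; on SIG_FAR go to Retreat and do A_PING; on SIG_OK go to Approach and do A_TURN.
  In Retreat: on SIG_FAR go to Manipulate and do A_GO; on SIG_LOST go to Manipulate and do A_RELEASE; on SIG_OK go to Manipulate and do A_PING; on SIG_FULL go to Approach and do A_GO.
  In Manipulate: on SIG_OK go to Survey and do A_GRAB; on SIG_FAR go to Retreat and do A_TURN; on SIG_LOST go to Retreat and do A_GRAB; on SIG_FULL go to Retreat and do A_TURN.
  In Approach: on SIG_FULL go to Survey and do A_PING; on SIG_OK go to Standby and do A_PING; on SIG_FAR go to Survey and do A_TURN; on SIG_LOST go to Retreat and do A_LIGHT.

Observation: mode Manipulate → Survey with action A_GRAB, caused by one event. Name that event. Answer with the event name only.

SIG_OK

try SIG_LOST: (Manipulate, SIG_LOST) → (Retreat, A_GRAB)
try SIG_FAR: (Manipulate, SIG_FAR) → (Retreat, A_TURN)
try SIG_OK: (Manipulate, SIG_OK) → (Survey, A_GRAB)  ← matches
try SIG_FULL: (Manipulate, SIG_FULL) → (Retreat, A_TURN)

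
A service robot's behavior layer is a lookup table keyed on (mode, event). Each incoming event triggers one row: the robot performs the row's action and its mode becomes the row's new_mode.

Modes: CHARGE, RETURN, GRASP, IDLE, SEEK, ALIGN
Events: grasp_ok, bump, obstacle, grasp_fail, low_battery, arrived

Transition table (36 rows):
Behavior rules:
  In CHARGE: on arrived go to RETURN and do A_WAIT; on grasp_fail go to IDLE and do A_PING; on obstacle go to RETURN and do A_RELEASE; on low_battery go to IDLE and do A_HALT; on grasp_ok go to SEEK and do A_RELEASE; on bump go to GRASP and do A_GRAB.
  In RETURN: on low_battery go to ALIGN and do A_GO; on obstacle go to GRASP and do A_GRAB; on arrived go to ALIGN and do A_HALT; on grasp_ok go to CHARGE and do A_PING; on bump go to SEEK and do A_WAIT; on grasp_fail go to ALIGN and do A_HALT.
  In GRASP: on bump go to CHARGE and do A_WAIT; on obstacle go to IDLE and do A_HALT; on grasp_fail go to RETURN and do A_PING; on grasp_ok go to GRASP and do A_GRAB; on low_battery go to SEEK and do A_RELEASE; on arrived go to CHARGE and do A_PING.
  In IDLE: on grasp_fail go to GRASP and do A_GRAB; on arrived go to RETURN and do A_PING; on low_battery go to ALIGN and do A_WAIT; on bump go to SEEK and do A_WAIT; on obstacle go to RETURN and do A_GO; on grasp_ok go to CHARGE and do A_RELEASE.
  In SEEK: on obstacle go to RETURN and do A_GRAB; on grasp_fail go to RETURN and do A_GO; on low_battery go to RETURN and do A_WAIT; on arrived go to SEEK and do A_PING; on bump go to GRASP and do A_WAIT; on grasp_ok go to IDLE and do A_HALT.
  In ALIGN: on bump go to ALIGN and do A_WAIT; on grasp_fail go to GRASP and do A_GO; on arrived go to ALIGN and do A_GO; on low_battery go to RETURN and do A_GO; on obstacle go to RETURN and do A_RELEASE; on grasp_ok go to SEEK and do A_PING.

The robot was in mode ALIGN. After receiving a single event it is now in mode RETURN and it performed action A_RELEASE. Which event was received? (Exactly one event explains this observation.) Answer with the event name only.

try grasp_ok: (ALIGN, grasp_ok) → (SEEK, A_PING)
try bump: (ALIGN, bump) → (ALIGN, A_WAIT)
try obstacle: (ALIGN, obstacle) → (RETURN, A_RELEASE)  ← matches
try grasp_fail: (ALIGN, grasp_fail) → (GRASP, A_GO)
try low_battery: (ALIGN, low_battery) → (RETURN, A_GO)
try arrived: (ALIGN, arrived) → (ALIGN, A_GO)

obstacle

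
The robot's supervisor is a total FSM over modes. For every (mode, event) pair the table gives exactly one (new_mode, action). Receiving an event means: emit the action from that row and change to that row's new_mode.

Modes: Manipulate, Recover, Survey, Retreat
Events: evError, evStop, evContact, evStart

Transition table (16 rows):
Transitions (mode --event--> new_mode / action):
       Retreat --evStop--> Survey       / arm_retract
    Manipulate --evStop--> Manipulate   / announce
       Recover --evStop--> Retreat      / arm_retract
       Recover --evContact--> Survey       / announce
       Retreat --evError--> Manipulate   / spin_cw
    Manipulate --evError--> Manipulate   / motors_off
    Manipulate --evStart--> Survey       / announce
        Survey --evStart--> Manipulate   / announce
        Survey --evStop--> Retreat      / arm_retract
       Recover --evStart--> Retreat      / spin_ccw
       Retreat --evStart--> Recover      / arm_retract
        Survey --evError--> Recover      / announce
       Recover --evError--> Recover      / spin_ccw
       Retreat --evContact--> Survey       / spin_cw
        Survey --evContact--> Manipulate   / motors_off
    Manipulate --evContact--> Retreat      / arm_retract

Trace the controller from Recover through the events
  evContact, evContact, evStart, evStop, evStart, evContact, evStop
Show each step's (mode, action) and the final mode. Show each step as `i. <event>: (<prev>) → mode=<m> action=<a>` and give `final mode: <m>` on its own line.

1. evContact: (Recover) → mode=Survey action=announce
2. evContact: (Survey) → mode=Manipulate action=motors_off
3. evStart: (Manipulate) → mode=Survey action=announce
4. evStop: (Survey) → mode=Retreat action=arm_retract
5. evStart: (Retreat) → mode=Recover action=arm_retract
6. evContact: (Recover) → mode=Survey action=announce
7. evStop: (Survey) → mode=Retreat action=arm_retract

final mode: Retreat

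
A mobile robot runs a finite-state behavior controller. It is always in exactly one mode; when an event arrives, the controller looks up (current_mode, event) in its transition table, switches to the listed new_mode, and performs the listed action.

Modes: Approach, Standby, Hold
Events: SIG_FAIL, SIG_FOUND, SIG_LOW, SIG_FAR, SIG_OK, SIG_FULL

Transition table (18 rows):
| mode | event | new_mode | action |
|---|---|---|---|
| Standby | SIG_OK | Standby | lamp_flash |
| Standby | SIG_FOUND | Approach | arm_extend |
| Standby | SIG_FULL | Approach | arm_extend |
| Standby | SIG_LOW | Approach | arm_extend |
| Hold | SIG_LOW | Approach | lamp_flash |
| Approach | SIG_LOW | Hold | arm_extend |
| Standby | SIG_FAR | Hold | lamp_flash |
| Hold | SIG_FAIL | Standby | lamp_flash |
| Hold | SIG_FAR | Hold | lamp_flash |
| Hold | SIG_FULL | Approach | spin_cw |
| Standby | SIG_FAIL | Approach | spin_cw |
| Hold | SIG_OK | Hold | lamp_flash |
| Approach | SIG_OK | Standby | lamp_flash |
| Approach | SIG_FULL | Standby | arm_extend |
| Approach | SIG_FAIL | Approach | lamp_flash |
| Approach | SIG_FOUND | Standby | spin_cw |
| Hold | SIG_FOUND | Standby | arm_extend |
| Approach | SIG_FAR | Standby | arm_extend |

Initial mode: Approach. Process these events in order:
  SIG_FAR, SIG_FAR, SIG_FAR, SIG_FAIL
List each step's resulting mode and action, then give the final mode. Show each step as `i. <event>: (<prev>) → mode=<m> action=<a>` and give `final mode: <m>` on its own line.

final mode: Standby

1. SIG_FAR: (Approach) → mode=Standby action=arm_extend
2. SIG_FAR: (Standby) → mode=Hold action=lamp_flash
3. SIG_FAR: (Hold) → mode=Hold action=lamp_flash
4. SIG_FAIL: (Hold) → mode=Standby action=lamp_flash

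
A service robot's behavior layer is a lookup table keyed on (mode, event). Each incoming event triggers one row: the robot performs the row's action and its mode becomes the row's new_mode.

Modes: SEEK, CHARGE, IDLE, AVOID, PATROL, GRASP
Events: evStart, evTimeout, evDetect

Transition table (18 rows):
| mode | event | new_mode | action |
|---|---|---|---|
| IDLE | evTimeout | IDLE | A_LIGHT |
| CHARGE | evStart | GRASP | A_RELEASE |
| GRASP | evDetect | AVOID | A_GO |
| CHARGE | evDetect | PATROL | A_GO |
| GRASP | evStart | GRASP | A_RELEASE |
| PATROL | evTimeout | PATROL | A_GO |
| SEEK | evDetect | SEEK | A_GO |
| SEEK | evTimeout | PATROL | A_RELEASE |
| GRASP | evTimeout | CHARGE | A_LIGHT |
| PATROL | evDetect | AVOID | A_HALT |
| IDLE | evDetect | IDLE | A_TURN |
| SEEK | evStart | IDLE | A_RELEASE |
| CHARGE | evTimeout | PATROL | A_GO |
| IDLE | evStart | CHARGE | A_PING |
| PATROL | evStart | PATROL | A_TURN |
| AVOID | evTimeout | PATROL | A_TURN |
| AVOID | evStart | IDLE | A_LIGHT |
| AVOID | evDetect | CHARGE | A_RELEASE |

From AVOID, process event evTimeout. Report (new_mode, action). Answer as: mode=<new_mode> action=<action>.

mode=PATROL action=A_TURN

current mode = AVOID; filter table to that mode:
  (AVOID, evTimeout) → (PATROL, A_TURN)  ← event matches
  (AVOID, evStart) → (IDLE, A_LIGHT)
  (AVOID, evDetect) → (CHARGE, A_RELEASE)
event = evTimeout selects (PATROL, A_TURN)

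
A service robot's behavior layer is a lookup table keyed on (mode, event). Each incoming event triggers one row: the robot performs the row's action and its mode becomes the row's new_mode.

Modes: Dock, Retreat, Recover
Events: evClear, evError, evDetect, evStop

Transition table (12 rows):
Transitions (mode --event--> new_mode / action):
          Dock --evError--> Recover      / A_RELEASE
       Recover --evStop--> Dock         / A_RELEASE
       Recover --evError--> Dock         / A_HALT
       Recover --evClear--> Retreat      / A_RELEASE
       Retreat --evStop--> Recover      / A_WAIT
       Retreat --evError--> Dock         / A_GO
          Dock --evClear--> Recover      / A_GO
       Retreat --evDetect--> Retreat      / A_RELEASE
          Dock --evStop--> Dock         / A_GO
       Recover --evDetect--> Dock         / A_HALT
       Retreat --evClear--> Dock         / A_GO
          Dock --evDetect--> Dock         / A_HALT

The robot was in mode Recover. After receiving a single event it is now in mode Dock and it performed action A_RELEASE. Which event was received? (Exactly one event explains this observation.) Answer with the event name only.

try evClear: (Recover, evClear) → (Retreat, A_RELEASE)
try evError: (Recover, evError) → (Dock, A_HALT)
try evDetect: (Recover, evDetect) → (Dock, A_HALT)
try evStop: (Recover, evStop) → (Dock, A_RELEASE)  ← matches

evStop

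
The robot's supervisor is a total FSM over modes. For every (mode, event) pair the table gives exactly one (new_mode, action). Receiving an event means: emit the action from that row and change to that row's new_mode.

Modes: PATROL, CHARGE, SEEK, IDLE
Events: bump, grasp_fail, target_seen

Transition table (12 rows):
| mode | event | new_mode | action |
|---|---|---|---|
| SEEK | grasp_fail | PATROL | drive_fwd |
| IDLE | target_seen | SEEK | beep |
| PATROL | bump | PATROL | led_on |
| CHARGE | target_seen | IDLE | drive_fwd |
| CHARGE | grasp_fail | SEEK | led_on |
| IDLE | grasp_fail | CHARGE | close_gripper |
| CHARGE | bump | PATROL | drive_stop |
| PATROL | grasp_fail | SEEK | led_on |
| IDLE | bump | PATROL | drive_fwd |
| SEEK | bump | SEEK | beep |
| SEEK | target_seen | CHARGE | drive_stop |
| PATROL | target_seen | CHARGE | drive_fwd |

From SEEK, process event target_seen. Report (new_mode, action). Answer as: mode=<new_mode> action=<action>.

current mode = SEEK; filter table to that mode:
  (SEEK, grasp_fail) → (PATROL, drive_fwd)
  (SEEK, bump) → (SEEK, beep)
  (SEEK, target_seen) → (CHARGE, drive_stop)  ← event matches
event = target_seen selects (CHARGE, drive_stop)

mode=CHARGE action=drive_stop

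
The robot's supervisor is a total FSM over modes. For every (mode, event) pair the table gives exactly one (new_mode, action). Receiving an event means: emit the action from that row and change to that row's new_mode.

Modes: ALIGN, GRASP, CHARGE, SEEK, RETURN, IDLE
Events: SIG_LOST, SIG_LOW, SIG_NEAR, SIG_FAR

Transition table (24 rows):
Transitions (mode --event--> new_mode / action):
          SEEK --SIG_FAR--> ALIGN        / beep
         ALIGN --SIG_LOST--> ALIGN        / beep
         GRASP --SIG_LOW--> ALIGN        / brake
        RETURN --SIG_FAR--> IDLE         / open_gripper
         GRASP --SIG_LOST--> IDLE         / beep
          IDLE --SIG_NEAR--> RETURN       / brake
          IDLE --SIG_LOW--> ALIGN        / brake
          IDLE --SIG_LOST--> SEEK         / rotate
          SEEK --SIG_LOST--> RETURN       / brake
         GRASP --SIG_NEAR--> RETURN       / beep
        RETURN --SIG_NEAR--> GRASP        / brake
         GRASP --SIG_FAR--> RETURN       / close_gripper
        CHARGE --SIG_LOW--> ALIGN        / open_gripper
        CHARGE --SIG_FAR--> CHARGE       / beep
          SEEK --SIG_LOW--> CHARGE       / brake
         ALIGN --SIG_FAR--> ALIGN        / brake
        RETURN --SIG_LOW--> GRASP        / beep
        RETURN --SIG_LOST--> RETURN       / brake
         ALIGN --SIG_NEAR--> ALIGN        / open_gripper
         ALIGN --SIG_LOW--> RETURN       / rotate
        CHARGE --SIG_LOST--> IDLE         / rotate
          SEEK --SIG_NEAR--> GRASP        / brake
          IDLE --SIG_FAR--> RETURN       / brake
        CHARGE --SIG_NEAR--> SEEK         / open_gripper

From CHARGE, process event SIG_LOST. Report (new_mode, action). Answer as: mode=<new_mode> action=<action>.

current mode = CHARGE; filter table to that mode:
  (CHARGE, SIG_LOW) → (ALIGN, open_gripper)
  (CHARGE, SIG_FAR) → (CHARGE, beep)
  (CHARGE, SIG_LOST) → (IDLE, rotate)  ← event matches
  (CHARGE, SIG_NEAR) → (SEEK, open_gripper)
event = SIG_LOST selects (IDLE, rotate)

mode=IDLE action=rotate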